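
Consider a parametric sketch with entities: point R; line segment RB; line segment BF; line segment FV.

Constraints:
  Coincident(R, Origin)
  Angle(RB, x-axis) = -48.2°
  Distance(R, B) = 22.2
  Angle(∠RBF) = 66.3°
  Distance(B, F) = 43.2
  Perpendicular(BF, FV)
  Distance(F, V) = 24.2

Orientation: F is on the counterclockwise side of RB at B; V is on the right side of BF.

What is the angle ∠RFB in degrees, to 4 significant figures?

30.67°

R is at the origin; RB runs at -48.2° with length 22.2, so B = 22.2·(cos -48.2°, sin -48.2°) = (14.80, -16.55). ∠RBF = 66.3°, so BF runs at -48.2° + (180° − 66.3°) = 65.50° from the x-axis; with |BF| = 43.2, F = B + 43.2·(cos 65.50°, sin 65.50°) = (32.71, 22.76). Then cos ∠RFB = FR·FB / (|FR||FB|), giving 30.67°.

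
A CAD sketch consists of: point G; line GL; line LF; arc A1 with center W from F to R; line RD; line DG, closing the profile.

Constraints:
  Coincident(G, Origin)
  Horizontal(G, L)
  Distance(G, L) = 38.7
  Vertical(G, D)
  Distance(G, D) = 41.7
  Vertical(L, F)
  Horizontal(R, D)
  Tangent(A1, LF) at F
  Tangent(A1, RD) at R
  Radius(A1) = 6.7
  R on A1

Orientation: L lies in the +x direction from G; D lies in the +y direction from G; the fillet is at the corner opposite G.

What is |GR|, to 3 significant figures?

52.6

The virtual corner opposite G is at (38.7, 41.7). Tangency of A1 to LF means the radius WF is perpendicular to LF and A1 meets RD tangentially, so WR is at right angles to RD, with radius 6.7, so the center W sits 6.7 in from both sides at W = (32.0, 35.0). That places the tangent points at F = (38.7, 35.0) on LF and R = (32.0, 41.7) on RD. Then |GR| = |R − G| = 52.6.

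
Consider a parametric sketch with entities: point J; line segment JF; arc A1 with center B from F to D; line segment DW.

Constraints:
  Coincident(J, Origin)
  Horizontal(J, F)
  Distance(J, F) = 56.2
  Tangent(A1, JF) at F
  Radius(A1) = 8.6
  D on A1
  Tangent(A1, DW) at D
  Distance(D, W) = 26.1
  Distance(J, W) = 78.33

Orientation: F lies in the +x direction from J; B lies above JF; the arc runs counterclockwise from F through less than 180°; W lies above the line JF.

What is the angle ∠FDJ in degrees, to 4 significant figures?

31.30°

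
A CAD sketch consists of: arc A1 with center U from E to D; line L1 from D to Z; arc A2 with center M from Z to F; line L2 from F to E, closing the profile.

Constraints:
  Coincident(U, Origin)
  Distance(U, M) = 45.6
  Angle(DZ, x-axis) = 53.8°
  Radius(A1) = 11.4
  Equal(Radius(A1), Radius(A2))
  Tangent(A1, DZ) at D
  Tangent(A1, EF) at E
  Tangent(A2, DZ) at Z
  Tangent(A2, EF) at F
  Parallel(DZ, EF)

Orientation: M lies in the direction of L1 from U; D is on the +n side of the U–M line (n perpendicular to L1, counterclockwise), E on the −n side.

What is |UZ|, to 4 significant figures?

47.00

The slot axis is L1's direction at 53.8°, so u = (cos 53.8°, sin 53.8°) = (0.5906, 0.8070) and n = (−sin 53.8°, cos 53.8°) = (-0.8070, 0.5906). U is at the origin and M lies 45.6 along u from U, so M = 45.6·u = (26.93, 36.80). Tangency of A1 to both parallel lines with radius 11.4 puts D and E at U ± 11.4·n: D = (-9.199, 6.733), E = (9.199, -6.733). Equal radii place Z and F the same way about M: Z = M + 11.4·n = (17.73, 43.53), F = M − 11.4·n = (36.13, 30.06). Then |UZ| = |Z − U| = 47.00.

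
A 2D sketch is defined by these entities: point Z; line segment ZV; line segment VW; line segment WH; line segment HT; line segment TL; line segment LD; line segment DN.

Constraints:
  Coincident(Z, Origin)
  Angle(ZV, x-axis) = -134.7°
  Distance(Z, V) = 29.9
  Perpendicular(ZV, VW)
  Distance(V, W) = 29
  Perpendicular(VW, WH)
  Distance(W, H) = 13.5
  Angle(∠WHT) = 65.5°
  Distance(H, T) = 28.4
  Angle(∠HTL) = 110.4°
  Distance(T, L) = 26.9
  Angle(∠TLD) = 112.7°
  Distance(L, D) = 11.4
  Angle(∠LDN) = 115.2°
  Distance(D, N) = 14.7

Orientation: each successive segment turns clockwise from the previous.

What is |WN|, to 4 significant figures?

18.37

Z is at the origin; ZV runs at -134.7° with length 29.9, so V = (-21.03, -21.25). ZV is perpendicular to VW, so VW runs at 135.3°; with |VW| = 29.0, W = (-41.64, -0.8545). The perpendicularity gives WH at right angles to VW, so WH runs at 45.30°; with |WH| = 13.5, H = (-32.15, 8.741). ∠WHT = 65.5° gives HT at -69.20° from the x-axis; with |HT| = 28.4, T = (-22.06, -17.81). ∠HTL = 110.4° gives TL at -138.8° from the x-axis; with |TL| = 26.9, L = (-42.30, -35.53). ∠TLD = 112.7° gives LD at 153.9° from the x-axis; with |LD| = 11.4, D = (-52.54, -30.51). ∠LDN = 115.2° gives DN at 89.10° from the x-axis; with |DN| = 14.7, N = (-52.31, -15.81). Then |WN| = |N − W| = 18.37.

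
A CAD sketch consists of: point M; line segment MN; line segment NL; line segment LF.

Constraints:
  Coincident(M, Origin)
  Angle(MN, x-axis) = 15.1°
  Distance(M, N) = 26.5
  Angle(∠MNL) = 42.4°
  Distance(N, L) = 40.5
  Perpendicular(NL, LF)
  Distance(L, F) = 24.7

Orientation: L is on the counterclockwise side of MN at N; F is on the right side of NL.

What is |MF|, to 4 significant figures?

47.44

∠MNL = 42.4°, so NL runs at 15.1° + (180° − 42.4°) = 152.7° from the x-axis; with |NL| = 40.5, L = N + 40.5·(cos 152.7°, sin 152.7°) = (-10.40, 25.48). NL is perpendicular to LF; with |LF| = 24.7 on the right of NL, F = L + 24.7·(0.4586, 0.8886) = (0.9247, 47.43). Then |MF| = |F − M| = 47.44.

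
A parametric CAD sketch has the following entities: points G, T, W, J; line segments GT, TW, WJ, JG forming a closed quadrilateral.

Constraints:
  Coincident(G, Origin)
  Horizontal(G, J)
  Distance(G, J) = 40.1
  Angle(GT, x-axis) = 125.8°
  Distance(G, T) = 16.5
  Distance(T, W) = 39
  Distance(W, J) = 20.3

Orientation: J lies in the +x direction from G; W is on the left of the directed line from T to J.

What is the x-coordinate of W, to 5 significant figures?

29.170

Checks: |TW| = 39.00 ✓; |WJ| = 20.30 ✓.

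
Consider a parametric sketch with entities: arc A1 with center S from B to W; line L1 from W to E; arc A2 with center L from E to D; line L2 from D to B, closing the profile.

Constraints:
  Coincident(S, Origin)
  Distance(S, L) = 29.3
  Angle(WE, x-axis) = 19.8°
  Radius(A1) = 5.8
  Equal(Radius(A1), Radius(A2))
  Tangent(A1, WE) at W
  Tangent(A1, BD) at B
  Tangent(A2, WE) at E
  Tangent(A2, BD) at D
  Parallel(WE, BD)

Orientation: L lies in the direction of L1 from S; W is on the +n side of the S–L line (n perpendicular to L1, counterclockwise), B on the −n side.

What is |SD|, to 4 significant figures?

29.87

Tangency of A1 to both parallel lines with radius 5.8 puts W and B at S ± 5.8·n: W = (-1.965, 5.457), B = (1.965, -5.457). Equal radii place E and D the same way about L: E = L + 5.8·n = (25.60, 15.38), D = L − 5.8·n = (29.53, 4.468). Then |SD| = |D − S| = 29.87.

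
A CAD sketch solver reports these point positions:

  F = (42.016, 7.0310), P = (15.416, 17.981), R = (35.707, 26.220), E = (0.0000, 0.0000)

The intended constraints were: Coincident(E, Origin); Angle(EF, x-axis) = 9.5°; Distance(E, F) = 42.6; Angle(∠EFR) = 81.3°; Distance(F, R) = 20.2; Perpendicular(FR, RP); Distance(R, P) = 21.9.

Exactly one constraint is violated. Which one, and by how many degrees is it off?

Perpendicular(FR, RP) — off by 3.90°.

E = (0.00, 0.00) ✓; EF at 9.500° ✓; |EF| = 42.60 ✓; ∠EFR = 81.30° ✓; |FR| = 20.20 ✓; ∠(FR, RP) = 93.90° ✗; |RP| = 21.90 ✓.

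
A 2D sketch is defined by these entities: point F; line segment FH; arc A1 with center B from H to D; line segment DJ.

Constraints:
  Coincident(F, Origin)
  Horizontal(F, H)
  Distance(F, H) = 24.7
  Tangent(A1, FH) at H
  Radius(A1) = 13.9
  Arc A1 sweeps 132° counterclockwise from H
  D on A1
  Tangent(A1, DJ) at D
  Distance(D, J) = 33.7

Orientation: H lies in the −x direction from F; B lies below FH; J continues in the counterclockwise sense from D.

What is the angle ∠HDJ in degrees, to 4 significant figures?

114.0°

On A1, H sits at bearing 90° from B; a 132° counterclockwise sweep puts D at bearing 222°, so D = B + 13.9·(cos 222°, sin 222°) = (-35.03, -23.20). The tangent condition forces BD to be normal to DJ, so DJ runs along (−sin 222°, cos 222°); with |DJ| = 33.7, J = (-12.48, -48.24). Then cos ∠HDJ = DH·DJ / (|DH||DJ|), giving 114.0°.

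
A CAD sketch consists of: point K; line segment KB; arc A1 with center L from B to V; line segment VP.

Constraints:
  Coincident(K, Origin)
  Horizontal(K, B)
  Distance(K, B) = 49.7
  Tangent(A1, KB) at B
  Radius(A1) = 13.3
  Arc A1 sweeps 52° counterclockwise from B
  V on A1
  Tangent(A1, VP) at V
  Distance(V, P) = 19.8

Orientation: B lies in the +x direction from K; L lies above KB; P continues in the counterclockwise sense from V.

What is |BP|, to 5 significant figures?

30.709

On A1, B sits at bearing -90° from L; a 52° counterclockwise sweep puts V at bearing -38°, so V = L + 13.3·(cos -38°, sin -38°) = (60.181, 5.1117). The tangent condition forces LV to be normal to VP, so VP runs along (−sin -38°, cos -38°); with |VP| = 19.8, P = (72.371, 20.714). Then |BP| = |P − B| = 30.709.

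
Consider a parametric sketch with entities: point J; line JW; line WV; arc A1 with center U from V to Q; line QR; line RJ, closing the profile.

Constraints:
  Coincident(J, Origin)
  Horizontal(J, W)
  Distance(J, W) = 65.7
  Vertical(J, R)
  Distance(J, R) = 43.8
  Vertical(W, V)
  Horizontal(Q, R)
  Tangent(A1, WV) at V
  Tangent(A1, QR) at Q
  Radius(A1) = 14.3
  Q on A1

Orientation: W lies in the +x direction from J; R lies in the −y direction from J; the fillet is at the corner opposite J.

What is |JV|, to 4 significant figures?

72.02

J is at the origin; J and W share the same y with |JW| = 65.7 and W on the +x side, so W = (65.70, 0.000). JR is vertical with |JR| = 43.8 and R on the −y side, so R = (0.000, -43.80). The virtual corner opposite J is at (65.70, -43.80). Tangency of A1 to WV means the radius UV is perpendicular to WV and A1 meets QR tangentially, so UQ is at right angles to QR, with radius 14.3, so the center U sits 14.3 in from both sides at U = (51.40, -29.50). That places the tangent points at V = (65.70, -29.50) on WV and Q = (51.40, -43.80) on QR. Then |JV| = |V − J| = 72.02.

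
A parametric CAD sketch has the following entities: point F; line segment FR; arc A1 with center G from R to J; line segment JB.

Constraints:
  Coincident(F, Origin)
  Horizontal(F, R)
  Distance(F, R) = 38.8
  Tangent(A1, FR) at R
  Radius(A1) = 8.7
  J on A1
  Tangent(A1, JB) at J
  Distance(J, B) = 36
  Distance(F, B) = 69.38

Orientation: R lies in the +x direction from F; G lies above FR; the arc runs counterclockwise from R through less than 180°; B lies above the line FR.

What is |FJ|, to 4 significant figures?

47.76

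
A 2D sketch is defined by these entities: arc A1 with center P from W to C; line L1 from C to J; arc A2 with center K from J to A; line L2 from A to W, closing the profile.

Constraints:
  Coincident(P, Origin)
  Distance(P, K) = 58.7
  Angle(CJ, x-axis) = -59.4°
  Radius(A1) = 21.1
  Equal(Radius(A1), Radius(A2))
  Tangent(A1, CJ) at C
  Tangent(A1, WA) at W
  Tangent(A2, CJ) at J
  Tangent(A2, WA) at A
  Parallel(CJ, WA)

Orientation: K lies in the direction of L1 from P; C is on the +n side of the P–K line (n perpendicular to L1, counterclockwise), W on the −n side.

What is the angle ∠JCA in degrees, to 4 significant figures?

35.71°

The slot axis is L1's direction at -59.4°, so u = (cos -59.4°, sin -59.4°) = (0.5090, -0.8607) and n = (−sin -59.4°, cos -59.4°) = (0.8607, 0.5090). P is at the origin and K lies 58.7 along u from P, so K = 58.7·u = (29.88, -50.53). Tangency of A1 to both parallel lines with radius 21.1 puts C and W at P ± 21.1·n: C = (18.16, 10.74), W = (-18.16, -10.74). Equal radii place J and A the same way about K: J = K + 21.1·n = (48.04, -39.78), A = K − 21.1·n = (11.72, -61.27). Then cos ∠JCA = CJ·CA / (|CJ||CA|), giving 35.71°.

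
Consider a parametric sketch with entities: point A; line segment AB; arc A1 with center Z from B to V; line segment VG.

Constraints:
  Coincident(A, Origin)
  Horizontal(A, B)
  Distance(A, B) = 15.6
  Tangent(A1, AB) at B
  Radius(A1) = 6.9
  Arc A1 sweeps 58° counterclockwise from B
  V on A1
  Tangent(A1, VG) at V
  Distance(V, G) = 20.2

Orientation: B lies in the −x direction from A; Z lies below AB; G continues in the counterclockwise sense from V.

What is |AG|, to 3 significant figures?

38.1

A is at the origin; AB is horizontal with |AB| = 15.6 and B on the −x side, so B = (-15.6, 0.00). A1 meets AB tangentially, so ZB is at right angles to AB, so Z = B + (0, -6.9) = (-15.6, -6.90). On A1, B sits at bearing 90° from Z; a 58° counterclockwise sweep puts V at bearing 148°, so V = Z + 6.9·(cos 148°, sin 148°) = (-21.5, -3.24). Since A1 is tangent to VG there, ZV ⟂ VG, so VG runs along (−sin 148°, cos 148°); with |VG| = 20.2, G = (-32.2, -20.4). Then |AG| = |G − A| = 38.1.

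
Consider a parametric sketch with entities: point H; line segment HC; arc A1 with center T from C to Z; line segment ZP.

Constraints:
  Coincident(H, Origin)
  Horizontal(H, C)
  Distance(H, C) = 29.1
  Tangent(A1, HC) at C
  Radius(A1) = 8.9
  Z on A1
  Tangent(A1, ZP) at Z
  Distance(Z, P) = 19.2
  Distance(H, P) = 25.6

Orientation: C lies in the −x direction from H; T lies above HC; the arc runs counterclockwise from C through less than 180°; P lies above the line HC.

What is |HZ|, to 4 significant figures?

21.69

Checks: |TZ| = 8.900 ✓; ∠(TZ, ZP) = 90.00° ✓; |ZP| = 19.20 ✓; |HP| = 25.60 ✓.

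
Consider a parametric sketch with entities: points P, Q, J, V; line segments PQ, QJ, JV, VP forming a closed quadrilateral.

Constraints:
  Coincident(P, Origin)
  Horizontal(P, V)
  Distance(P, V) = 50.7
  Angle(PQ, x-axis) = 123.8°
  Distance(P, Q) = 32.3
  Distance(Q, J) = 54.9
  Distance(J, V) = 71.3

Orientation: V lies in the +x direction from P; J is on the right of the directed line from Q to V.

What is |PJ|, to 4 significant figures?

31.69

Checks: |QJ| = 54.90 ✓; |JV| = 71.30 ✓.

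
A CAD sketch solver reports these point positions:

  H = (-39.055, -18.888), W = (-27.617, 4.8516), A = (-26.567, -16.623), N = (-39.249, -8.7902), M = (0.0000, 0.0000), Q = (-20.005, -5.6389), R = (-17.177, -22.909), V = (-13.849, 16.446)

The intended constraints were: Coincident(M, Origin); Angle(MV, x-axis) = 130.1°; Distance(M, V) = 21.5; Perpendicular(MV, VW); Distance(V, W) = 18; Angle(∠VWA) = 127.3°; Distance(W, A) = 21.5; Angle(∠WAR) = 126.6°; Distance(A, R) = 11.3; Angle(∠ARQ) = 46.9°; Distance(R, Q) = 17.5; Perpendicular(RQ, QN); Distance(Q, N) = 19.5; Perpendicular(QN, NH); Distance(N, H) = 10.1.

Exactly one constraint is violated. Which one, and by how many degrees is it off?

Perpendicular(QN, NH) — off by 8.20°.

M = (0.00, 0.00) ✓; MV at 130.1° ✓; |MV| = 21.50 ✓; ∠(MV, VW) = 90.00° ✓; |VW| = 18.00 ✓; ∠VWA = 127.3° ✓; |WA| = 21.50 ✓; ∠WAR = 126.6° ✓; |AR| = 11.30 ✓; ∠ARQ = 46.90° ✓; |RQ| = 17.50 ✓; ∠(RQ, QN) = 90.00° ✓; |QN| = 19.50 ✓; ∠(QN, NH) = 81.80° ✗; |NH| = 10.10 ✓.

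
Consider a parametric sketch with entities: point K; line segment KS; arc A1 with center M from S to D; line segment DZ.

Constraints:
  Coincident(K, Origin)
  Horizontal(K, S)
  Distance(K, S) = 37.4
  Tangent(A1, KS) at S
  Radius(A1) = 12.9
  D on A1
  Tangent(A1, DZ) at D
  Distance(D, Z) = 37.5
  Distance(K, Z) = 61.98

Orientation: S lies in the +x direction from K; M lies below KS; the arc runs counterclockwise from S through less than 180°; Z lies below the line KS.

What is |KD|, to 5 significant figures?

29.418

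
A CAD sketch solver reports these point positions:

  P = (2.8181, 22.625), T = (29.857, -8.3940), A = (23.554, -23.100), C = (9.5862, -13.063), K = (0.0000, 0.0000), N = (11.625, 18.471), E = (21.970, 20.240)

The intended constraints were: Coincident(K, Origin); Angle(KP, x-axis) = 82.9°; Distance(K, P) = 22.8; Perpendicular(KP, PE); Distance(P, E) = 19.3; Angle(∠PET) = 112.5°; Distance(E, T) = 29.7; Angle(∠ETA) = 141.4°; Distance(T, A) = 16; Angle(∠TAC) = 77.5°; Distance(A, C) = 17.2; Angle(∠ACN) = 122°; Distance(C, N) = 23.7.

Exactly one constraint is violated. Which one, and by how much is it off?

Distance(C, N) = 23.7 — off by 7.90.

K = (0.00, 0.00) ✓; KP at 82.90° ✓; |KP| = 22.80 ✓; ∠(KP, PE) = 90.00° ✓; |PE| = 19.30 ✓; ∠PET = 112.5° ✓; |ET| = 29.70 ✓; ∠ETA = 141.4° ✓; |TA| = 16.00 ✓; ∠TAC = 77.50° ✓; |AC| = 17.20 ✓; ∠ACN = 122.0° ✓; |CN| = 31.60 ✗.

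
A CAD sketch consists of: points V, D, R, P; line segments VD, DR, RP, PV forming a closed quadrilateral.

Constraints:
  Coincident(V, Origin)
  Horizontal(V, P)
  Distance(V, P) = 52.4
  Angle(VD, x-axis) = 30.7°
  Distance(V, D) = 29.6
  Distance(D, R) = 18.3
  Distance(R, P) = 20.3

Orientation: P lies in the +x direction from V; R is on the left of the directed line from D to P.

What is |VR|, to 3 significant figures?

47.2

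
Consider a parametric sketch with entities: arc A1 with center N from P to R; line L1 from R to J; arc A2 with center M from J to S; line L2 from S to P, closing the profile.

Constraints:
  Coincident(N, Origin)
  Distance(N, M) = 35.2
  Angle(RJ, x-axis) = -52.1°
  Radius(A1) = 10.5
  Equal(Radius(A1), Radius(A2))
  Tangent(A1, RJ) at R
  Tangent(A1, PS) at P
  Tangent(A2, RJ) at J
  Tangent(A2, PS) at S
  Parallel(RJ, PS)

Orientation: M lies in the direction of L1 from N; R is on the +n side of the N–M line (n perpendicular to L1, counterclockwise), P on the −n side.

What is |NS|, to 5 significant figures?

36.733

The slot axis is L1's direction at -52.1°, so u = (cos -52.1°, sin -52.1°) = (0.61429, -0.78908) and n = (−sin -52.1°, cos -52.1°) = (0.78908, 0.61429). N is at the origin and M lies 35.2 along u from N, so M = 35.2·u = (21.623, -27.776). Tangency of A1 to both parallel lines with radius 10.5 puts R and P at N ± 10.5·n: R = (8.2854, 6.4500), P = (-8.2854, -6.4500). Equal radii place J and S the same way about M: J = M + 10.5·n = (29.908, -21.326), S = M − 10.5·n = (13.337, -34.226). Then |NS| = |S − N| = 36.733.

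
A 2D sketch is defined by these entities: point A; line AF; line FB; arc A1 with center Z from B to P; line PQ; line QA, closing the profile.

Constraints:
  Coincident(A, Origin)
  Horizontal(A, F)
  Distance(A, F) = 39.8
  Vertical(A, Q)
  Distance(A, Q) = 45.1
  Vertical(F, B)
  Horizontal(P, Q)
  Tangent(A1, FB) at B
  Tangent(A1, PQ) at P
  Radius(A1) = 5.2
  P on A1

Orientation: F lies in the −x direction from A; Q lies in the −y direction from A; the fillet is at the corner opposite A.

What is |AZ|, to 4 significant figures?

52.81

A and Q share the same x with |AQ| = 45.1 and Q on the −y side, so Q = (0.000, -45.10). The virtual corner opposite A is at (-39.80, -45.10). The tangent condition forces ZB to be normal to FB and tangency of A1 to PQ means the radius ZP is perpendicular to PQ, with radius 5.2, so the center Z sits 5.2 in from both sides at Z = (-34.60, -39.90). Then |AZ| = |Z − A| = 52.81.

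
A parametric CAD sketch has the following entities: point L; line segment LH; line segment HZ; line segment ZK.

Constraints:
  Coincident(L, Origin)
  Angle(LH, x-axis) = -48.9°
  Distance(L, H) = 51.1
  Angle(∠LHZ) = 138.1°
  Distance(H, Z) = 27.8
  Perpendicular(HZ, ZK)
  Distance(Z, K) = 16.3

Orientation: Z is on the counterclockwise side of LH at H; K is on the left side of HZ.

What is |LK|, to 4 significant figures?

68.21

L is at the origin; LH runs at -48.9° with length 51.1, so H = 51.1·(cos -48.9°, sin -48.9°) = (33.59, -38.51). ∠LHZ = 138.1°, so HZ runs at -48.9° + (180° − 138.1°) = -7.000° from the x-axis; with |HZ| = 27.8, Z = H + 27.8·(cos -7.000°, sin -7.000°) = (61.18, -41.90). HZ ⟂ ZK; with |ZK| = 16.3 on the left of HZ, K = Z + 16.3·(0.1219, 0.9925) = (63.17, -25.72). Then |LK| = |K − L| = 68.21.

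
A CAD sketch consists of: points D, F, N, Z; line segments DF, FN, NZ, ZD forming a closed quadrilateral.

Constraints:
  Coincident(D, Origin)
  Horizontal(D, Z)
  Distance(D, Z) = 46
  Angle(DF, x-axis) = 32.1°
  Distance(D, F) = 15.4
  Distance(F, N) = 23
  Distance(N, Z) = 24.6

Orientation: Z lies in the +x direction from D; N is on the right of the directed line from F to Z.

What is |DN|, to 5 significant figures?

27.124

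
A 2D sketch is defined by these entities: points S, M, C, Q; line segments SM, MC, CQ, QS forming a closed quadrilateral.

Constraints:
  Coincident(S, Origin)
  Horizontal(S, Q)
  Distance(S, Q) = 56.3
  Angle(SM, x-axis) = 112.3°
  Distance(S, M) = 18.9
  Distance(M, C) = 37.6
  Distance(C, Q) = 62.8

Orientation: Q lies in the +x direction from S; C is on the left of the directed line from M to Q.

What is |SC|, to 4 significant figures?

50.01

S is at the origin; S and Q share the same y with |SQ| = 56.3 and Q in +x, so Q = (56.3, 0). SM runs at 112.3° with |SM| = 18.9, so M = (-7.172, 17.49). C is determined by |MC| = 37.6 and |CQ| = 62.8 together: it lies at the intersection of circle(M, 37.6) and circle(Q, 62.8). With |MQ| = 65.84, the foot of the radical line on MQ is 13.70 from M and the perpendicular offset is √(37.6² − 13.70²) = 35.01. Taking the left-of-MQ solution: C = (15.34, 47.60).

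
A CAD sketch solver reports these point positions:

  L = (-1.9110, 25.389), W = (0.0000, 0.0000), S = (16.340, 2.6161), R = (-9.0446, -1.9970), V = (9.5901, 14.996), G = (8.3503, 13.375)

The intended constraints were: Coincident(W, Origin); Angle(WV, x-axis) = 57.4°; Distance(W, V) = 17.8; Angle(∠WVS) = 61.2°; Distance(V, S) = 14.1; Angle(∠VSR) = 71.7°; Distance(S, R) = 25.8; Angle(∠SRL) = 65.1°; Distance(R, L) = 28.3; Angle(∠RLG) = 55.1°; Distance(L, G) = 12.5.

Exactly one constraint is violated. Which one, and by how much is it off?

Distance(L, G) = 12.5 — off by 3.30.

W = (0.00, 0.00) ✓; WV at 57.40° ✓; |WV| = 17.80 ✓; ∠WVS = 61.20° ✓; |VS| = 14.10 ✓; ∠VSR = 71.70° ✓; |SR| = 25.80 ✓; ∠SRL = 65.10° ✓; |RL| = 28.30 ✓; ∠RLG = 55.10° ✓; |LG| = 15.80 ✗.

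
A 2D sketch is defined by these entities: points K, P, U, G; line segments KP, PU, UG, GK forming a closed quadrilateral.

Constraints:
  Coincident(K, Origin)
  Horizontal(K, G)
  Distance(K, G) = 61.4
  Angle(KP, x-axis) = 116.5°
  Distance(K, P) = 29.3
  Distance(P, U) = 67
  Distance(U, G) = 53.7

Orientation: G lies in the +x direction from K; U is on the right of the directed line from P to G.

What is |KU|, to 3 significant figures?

37.7

K is at the origin; K and G share the same y with |KG| = 61.4 and G in +x, so G = (61.4, 0). KP runs at 116.5° with |KP| = 29.3, so P = (-13.1, 26.2). U is determined by |PU| = 67.0 and |UG| = 53.7 together: it lies at the intersection of circle(P, 67.0) and circle(G, 53.7). With |PG| = 79.0, the foot of the radical line on PG is 49.6 from P and the perpendicular offset is √(67.0² − 49.6²) = 45.0. Taking the right-of-PG solution: U = (18.8, -32.7).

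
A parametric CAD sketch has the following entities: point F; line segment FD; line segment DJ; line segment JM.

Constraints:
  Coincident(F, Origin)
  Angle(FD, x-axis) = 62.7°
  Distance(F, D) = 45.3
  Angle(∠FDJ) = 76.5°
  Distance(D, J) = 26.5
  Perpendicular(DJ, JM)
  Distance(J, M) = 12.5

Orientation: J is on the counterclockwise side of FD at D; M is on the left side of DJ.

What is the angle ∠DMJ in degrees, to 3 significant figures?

64.7°

∠FDJ = 76.5°, so DJ runs at 62.7° + (180° − 76.5°) = 166° from the x-axis; with |DJ| = 26.5, J = D + 26.5·(cos 166°, sin 166°) = (-4.96, 46.6). DJ ⟂ JM; with |JM| = 12.5 on the left of DJ, M = J + 12.5·(-0.239, -0.971) = (-7.94, 34.4). Then cos ∠DMJ = MD·MJ / (|MD||MJ|), giving 64.7°.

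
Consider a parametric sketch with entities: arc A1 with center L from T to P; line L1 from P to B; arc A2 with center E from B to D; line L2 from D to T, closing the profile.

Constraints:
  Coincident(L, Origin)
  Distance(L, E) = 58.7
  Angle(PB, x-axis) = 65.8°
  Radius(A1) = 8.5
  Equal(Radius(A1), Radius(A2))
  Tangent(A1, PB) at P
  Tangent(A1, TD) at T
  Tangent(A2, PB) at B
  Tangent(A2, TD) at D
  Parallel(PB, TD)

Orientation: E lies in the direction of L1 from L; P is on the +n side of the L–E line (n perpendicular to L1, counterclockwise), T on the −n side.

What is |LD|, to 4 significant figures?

59.31

The slot axis is L1's direction at 65.8°, so u = (cos 65.8°, sin 65.8°) = (0.4099, 0.9121) and n = (−sin 65.8°, cos 65.8°) = (-0.9121, 0.4099). L is at the origin and E lies 58.7 along u from L, so E = 58.7·u = (24.06, 53.54). Tangency of A1 to both parallel lines with radius 8.5 puts P and T at L ± 8.5·n: P = (-7.753, 3.484), T = (7.753, -3.484). Equal radii place B and D the same way about E: B = E + 8.5·n = (16.31, 57.03), D = E − 8.5·n = (31.82, 50.06). Then |LD| = |D − L| = 59.31.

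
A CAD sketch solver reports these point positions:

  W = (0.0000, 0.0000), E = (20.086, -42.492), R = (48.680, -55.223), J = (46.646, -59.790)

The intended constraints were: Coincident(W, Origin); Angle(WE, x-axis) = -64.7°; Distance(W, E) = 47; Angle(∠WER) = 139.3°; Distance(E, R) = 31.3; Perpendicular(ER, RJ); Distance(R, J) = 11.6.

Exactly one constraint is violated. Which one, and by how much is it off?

Distance(R, J) = 11.6 — off by 6.60.

W = (0.00, 0.00) ✓; WE at -64.70° ✓; |WE| = 47.00 ✓; ∠WER = 139.3° ✓; |ER| = 31.30 ✓; ∠(ER, RJ) = 90.01° ✓; |RJ| = 4.999 ✗.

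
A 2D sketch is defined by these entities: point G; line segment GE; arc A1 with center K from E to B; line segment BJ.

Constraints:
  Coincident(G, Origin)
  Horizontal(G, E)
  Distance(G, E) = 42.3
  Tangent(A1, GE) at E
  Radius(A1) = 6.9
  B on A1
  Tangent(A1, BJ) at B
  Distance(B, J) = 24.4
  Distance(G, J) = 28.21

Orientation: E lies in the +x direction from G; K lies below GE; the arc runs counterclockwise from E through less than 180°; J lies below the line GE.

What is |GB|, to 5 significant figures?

37.417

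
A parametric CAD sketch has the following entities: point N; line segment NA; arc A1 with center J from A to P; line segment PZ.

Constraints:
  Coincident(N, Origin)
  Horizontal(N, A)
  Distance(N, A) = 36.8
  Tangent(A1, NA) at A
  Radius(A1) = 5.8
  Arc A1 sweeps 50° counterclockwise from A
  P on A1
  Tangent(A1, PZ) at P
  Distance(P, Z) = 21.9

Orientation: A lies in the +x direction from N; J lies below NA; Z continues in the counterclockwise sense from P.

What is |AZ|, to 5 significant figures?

26.424

On A1, A sits at bearing 90° from J; a 50° counterclockwise sweep puts P at bearing 140°, so P = J + 5.8·(cos 140°, sin 140°) = (32.357, -2.0718). The tangent condition forces JP to be normal to PZ, so PZ runs along (−sin 140°, cos 140°); with |PZ| = 21.9, Z = (18.280, -18.848). Then |AZ| = |Z − A| = 26.424.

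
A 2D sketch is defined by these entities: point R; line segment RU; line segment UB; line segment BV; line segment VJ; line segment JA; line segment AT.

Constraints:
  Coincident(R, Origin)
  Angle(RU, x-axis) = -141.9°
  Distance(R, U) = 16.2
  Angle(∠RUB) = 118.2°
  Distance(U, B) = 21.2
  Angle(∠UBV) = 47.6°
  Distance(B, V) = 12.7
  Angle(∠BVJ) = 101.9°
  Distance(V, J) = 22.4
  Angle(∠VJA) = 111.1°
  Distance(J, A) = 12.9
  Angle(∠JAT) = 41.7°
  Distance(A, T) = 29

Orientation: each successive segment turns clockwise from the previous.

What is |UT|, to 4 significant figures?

14.68

R is at the origin; RU runs at -141.9° with length 16.2, so U = (-12.75, -9.996). ∠RUB = 118.2° gives UB at 156.3° from the x-axis; with |UB| = 21.2, B = (-32.16, -1.475). ∠UBV = 47.6° gives BV at 23.90° from the x-axis; with |BV| = 12.7, V = (-20.55, 3.671). ∠BVJ = 101.9° gives VJ at -54.20° from the x-axis; with |VJ| = 22.4, J = (-7.446, -14.50). ∠VJA = 111.1° gives JA at -123.1° from the x-axis; with |JA| = 12.9, A = (-14.49, -25.30). ∠JAT = 41.7° gives AT at 98.60° from the x-axis; with |AT| = 29.0, T = (-18.83, 3.370). Then |UT| = |T − U| = 14.68.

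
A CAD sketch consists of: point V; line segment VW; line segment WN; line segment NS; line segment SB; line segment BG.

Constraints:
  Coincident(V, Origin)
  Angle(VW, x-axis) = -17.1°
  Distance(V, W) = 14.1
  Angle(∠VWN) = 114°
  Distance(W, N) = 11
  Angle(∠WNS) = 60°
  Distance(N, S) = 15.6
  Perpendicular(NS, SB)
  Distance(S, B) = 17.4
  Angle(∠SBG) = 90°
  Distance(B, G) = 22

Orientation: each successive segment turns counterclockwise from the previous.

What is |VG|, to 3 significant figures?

27.6

V is at the origin; VW runs at -17.1° with length 14.1, so W = (13.5, -4.15). ∠VWN = 114.0° gives WN at 48.9° from the x-axis; with |WN| = 11.0, N = (20.7, 4.14). ∠WNS = 60.0° gives NS at 169° from the x-axis; with |NS| = 15.6, S = (5.40, 7.15). The perpendicularity gives SB at right angles to NS, so SB runs at -101°; with |SB| = 17.4, B = (2.05, -9.93). ∠SBG = 90.0° gives BG at -11.1° from the x-axis; with |BG| = 22.0, G = (23.6, -14.2). Then |VG| = |G − V| = 27.6.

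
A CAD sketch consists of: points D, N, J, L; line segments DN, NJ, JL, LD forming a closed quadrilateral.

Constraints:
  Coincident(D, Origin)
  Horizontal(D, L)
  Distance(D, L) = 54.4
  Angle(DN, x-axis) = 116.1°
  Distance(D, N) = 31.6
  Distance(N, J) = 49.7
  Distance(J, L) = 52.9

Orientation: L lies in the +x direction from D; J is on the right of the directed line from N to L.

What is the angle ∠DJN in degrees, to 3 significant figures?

7.39°

D is at the origin; DL is horizontal with |DL| = 54.4 and L in +x, so L = (54.4, 0). DN runs at 116.1° with |DN| = 31.6, so N = (-13.9, 28.4). J is determined by |NJ| = 49.7 and |JL| = 52.9 together: it lies at the intersection of circle(N, 49.7) and circle(L, 52.9). With |NL| = 74.0, the foot of the radical line on NL is 34.8 from N and the perpendicular offset is √(49.7² − 34.8²) = 35.5. Taking the right-of-NL solution: J = (4.57, -17.8).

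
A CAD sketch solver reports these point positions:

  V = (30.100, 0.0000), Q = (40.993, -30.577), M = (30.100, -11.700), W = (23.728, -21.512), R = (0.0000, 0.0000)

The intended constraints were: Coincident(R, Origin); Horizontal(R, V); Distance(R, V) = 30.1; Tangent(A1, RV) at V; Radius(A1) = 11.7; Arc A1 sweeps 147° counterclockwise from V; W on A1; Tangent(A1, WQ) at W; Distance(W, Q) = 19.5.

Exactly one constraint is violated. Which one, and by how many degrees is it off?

Tangent(A1, WQ) at W — off by 5.30°.

R = (0.00, 0.00) ✓; R.y = 0.00, V.y = 0.00 ✓; |RV| = 30.10 ✓; ∠(MV, VR) = 90.00° ✓; |MV| = 11.70 ✓; bearing(M→W) − bearing(M→V) = 147.0° ✓; |MW| = 11.70 ✓; ∠(MW, WQ) = 84.70° ✗; |WQ| = 19.50 ✓.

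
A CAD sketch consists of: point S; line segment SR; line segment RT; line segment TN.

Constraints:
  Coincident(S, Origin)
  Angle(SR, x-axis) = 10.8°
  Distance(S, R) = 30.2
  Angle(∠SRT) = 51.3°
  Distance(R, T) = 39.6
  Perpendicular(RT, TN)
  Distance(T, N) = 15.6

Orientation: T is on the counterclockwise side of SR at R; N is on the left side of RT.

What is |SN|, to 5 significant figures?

22.197

S is at the origin; SR runs at 10.8° with length 30.2, so R = 30.2·(cos 10.8°, sin 10.8°) = (29.665, 5.6589). ∠SRT = 51.3°, so RT runs at 10.8° + (180° − 51.3°) = 139.50° from the x-axis; with |RT| = 39.6, T = R + 39.6·(cos 139.50°, sin 139.50°) = (-0.44700, 31.377). RT ⟂ TN; with |TN| = 15.6 on the left of RT, N = T + 15.6·(-0.64945, -0.76041) = (-10.578, 19.515). Then |SN| = |N − S| = 22.197.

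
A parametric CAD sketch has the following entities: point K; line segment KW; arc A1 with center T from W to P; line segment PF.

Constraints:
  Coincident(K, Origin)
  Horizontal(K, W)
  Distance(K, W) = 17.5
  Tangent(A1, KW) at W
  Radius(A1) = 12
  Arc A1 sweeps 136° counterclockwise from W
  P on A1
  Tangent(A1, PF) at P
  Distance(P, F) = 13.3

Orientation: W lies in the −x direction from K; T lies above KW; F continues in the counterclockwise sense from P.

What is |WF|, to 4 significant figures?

29.90

On A1, W sits at bearing -90° from T; a 136° counterclockwise sweep puts P at bearing 46°, so P = T + 12.0·(cos 46°, sin 46°) = (-9.164, 20.63). The tangent condition forces TP to be normal to PF, so PF runs along (−sin 46°, cos 46°); with |PF| = 13.3, F = (-18.73, 29.87). Then |WF| = |F − W| = 29.90.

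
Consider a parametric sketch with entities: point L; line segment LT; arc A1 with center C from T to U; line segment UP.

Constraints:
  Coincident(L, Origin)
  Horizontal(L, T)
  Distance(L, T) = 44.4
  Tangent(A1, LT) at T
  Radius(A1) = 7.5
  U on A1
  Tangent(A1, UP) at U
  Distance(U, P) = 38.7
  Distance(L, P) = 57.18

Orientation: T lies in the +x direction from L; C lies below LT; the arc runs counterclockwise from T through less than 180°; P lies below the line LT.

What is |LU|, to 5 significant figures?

37.577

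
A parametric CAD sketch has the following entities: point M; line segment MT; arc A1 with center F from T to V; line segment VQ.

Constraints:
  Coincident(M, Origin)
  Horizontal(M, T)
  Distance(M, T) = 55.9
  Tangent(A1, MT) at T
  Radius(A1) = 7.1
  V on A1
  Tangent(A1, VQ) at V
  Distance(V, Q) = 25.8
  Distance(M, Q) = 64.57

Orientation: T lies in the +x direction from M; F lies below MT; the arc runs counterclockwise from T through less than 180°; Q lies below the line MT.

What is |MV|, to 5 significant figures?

49.770

Checks: |FV| = 7.100 ✓; ∠(FV, VQ) = 90.00° ✓; |VQ| = 25.80 ✓; |MQ| = 64.57 ✓.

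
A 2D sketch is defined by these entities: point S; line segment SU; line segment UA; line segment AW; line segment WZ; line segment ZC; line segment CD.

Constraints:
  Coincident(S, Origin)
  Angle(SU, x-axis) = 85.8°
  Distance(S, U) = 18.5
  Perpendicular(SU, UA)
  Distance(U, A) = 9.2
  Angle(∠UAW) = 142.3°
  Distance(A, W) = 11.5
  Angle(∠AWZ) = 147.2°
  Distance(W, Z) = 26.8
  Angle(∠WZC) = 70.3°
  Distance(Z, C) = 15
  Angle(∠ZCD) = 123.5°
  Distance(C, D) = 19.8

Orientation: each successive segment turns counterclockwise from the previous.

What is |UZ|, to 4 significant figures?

42.25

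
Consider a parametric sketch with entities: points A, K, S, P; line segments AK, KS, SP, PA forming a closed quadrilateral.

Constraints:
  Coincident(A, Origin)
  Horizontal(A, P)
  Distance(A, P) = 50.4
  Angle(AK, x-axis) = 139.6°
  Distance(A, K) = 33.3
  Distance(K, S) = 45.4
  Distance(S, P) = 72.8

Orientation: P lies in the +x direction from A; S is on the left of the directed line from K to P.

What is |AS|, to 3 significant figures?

56.3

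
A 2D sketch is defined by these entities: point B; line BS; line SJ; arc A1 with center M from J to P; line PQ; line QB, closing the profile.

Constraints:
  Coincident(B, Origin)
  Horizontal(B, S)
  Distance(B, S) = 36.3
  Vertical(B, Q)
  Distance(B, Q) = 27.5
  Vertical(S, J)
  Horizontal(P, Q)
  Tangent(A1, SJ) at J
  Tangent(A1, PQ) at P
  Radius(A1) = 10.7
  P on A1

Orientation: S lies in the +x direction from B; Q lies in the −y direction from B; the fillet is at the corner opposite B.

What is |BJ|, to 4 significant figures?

40.00

B is at the origin; BS is horizontal with |BS| = 36.3 and S on the +x side, so S = (36.30, 0.000). B and Q share the same x with |BQ| = 27.5 and Q on the −y side, so Q = (0.000, -27.50). The virtual corner opposite B is at (36.30, -27.50). A1 meets SJ tangentially, so MJ is at right angles to SJ and since A1 is tangent to PQ there, MP ⟂ PQ, with radius 10.7, so the center M sits 10.7 in from both sides at M = (25.60, -16.80). That places the tangent points at J = (36.30, -16.80) on SJ and P = (25.60, -27.50) on PQ. Then |BJ| = |J − B| = 40.00.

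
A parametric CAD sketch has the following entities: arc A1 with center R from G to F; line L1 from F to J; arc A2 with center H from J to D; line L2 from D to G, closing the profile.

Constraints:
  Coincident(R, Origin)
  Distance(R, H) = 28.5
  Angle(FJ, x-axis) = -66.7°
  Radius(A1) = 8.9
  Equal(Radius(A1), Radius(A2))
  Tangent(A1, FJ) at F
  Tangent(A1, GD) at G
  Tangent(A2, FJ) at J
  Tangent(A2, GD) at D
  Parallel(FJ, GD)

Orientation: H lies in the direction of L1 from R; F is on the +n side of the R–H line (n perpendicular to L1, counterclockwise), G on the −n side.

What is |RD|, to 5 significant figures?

29.857

The slot axis is L1's direction at -66.7°, so u = (cos -66.7°, sin -66.7°) = (0.39555, -0.91845) and n = (−sin -66.7°, cos -66.7°) = (0.91845, 0.39555). R is at the origin and H lies 28.5 along u from R, so H = 28.5·u = (11.273, -26.176). Tangency of A1 to both parallel lines with radius 8.9 puts F and G at R ± 8.9·n: F = (8.1742, 3.5204), G = (-8.1742, -3.5204). Equal radii place J and D the same way about H: J = H + 8.9·n = (19.447, -22.655), D = H − 8.9·n = (3.0989, -29.696). Then |RD| = |D − R| = 29.857.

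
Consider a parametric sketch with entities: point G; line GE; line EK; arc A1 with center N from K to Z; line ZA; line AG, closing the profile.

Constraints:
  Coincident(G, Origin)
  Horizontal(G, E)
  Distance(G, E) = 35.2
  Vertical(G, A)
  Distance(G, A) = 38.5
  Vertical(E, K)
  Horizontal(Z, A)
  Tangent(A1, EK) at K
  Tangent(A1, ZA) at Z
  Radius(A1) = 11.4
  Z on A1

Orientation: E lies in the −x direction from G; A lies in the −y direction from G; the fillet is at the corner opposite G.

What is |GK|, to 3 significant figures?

44.4

G is at the origin; G and E share the same y with |GE| = 35.2 and E on the −x side, so E = (-35.2, 0.00). GA is vertical with |GA| = 38.5 and A on the −y side, so A = (0.00, -38.5). The virtual corner opposite G is at (-35.2, -38.5). The tangent condition forces NK to be normal to EK and since A1 is tangent to ZA there, NZ ⟂ ZA, with radius 11.4, so the center N sits 11.4 in from both sides at N = (-23.8, -27.1). That places the tangent points at K = (-35.2, -27.1) on EK and Z = (-23.8, -38.5) on ZA. Then |GK| = |K − G| = 44.4.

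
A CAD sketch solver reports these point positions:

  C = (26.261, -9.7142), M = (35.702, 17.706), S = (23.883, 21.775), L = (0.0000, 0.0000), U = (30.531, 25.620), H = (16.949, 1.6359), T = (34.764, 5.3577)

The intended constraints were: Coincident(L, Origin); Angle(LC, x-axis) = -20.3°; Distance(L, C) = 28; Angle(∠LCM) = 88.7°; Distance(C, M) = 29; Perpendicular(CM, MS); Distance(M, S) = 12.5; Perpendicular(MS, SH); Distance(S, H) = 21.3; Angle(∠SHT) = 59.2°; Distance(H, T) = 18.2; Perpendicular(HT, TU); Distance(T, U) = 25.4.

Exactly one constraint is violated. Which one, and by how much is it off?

Distance(T, U) = 25.4 — off by 4.70.

L = (0.00, 0.00) ✓; LC at -20.30° ✓; |LC| = 28.00 ✓; ∠LCM = 88.70° ✓; |CM| = 29.00 ✓; ∠(CM, MS) = 90.00° ✓; |MS| = 12.50 ✓; ∠(MS, SH) = 90.00° ✓; |SH| = 21.30 ✓; ∠SHT = 59.20° ✓; |HT| = 18.20 ✓; ∠(HT, TU) = 90.00° ✓; |TU| = 20.70 ✗.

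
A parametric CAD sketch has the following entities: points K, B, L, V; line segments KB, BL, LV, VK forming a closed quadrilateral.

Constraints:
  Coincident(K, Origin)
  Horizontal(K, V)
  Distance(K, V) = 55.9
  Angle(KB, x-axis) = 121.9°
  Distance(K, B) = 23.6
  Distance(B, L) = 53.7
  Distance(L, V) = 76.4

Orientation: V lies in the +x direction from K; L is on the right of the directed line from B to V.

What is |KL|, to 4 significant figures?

35.97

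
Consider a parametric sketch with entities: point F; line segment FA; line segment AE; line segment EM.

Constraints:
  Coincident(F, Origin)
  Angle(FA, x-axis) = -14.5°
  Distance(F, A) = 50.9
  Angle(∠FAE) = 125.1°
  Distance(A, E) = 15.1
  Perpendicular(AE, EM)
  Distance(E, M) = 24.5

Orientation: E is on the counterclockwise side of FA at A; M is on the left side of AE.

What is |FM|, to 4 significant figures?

47.56

F is at the origin; FA runs at -14.5° with length 50.9, so A = 50.9·(cos -14.5°, sin -14.5°) = (49.28, -12.74). ∠FAE = 125.1°, so AE runs at -14.5° + (180° − 125.1°) = 40.40° from the x-axis; with |AE| = 15.1, E = A + 15.1·(cos 40.40°, sin 40.40°) = (60.78, -2.958). The perpendicularity gives EM at right angles to AE; with |EM| = 24.5 on the left of AE, M = E + 24.5·(-0.6481, 0.7615) = (44.90, 15.70). Then |FM| = |M − F| = 47.56.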